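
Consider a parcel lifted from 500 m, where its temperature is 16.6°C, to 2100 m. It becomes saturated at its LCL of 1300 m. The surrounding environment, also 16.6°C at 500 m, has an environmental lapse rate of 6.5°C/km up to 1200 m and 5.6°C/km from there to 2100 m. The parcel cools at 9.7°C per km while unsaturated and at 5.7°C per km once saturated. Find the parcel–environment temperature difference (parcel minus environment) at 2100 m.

-2.73°C (parcel cooler than environment)

Parcel:
  500–1300 m, dry: Δz = 0.8 km ⇒ ΔT = -7.76°C; T = 8.84°C
  1300–2100 m, saturated: Δz = 0.8 km ⇒ ΔT = -4.56°C; T = 4.28°C
Environment:
  500–1200 m, environment, lower layer: Δz = 0.7 km ⇒ ΔT = -4.55°C; T = 12.05°C
  1200–2100 m, environment, upper layer: Δz = 0.9 km ⇒ ΔT = -5.04°C; T = 7.01°C
T_parcel − T_env = 4.28 − 7.01 = -2.73°C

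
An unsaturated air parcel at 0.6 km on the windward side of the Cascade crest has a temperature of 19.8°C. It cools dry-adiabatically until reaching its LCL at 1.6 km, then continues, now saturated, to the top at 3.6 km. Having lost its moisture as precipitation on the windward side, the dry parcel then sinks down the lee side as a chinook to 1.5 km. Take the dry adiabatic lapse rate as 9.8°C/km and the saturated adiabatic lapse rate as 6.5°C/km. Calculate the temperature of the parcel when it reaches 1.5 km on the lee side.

Dry to 1600 m: -9.8 × 1 km = -9.8°C, so T = 10°C.
Saturated to 3600 m: -6.5 × 2 km = -13°C, so T = -3°C.
Dry descent to 1500 m: +9.8 × 2.1 km = +20.58°C, so T = 17.58°C.

17.58°C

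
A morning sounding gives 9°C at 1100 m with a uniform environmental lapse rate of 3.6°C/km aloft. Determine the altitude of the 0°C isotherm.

Height above start = (9 − 0) / 3.6 = 2.5 km
Altitude = 1100 m + 2500 m = 3600 m

3600 m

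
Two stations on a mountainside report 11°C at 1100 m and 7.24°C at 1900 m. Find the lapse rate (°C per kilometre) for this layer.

4.7°C/km

Γ = −ΔT/Δz = (11 − 7.24) / (1900 − 1100) m
  = 3.76°C / 0.8 km = 4.7°C/km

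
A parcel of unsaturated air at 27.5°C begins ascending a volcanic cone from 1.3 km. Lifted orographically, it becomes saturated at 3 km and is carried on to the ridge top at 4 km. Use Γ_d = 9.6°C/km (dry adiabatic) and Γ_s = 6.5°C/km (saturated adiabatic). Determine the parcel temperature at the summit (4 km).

1300 → 3000 m (dry, 9.6°C/km): ΔT = -9.6 × 1.7 = -16.32°C → T = 11.18°C
3000 → 4000 m (saturated, 6.5°C/km): ΔT = -6.5 × 1 = -6.5°C → T = 4.68°C

4.68°C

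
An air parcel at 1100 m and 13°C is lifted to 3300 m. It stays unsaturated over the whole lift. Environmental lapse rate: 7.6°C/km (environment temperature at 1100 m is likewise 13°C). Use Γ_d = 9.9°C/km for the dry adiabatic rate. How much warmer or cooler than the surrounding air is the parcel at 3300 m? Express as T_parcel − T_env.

Parcel:
  Dry to 3300 m: -9.9 × 2.2 km = -21.78°C, so T = -8.78°C.
Environment:
  Environment to 3300 m: -7.6 × 2.2 km = -16.72°C, so T = -3.72°C.
T_parcel − T_env = -8.78 − (-3.72) = -5.06°C

-5.06°C (parcel cooler than environment)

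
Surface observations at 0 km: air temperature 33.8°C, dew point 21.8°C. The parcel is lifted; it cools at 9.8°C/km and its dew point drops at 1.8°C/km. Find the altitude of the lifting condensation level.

T and T_d converge at 9.8 − 1.8 = 8°C per km
Height above start = (33.8 − 21.8) / 8 = 1.5 km
LCL altitude = 0 m + 1500 m = 1500 m

1.5 km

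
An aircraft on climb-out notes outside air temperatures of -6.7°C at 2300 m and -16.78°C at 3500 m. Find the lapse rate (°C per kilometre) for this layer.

8.4°C/km

Γ = −ΔT/Δz = (-6.7 − (-16.78)) / (3500 − 2300) m
  = 10.08°C / 1.2 km = 8.4°C/km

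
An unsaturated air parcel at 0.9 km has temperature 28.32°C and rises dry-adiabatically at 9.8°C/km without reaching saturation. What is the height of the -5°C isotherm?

Height above start = (28.32 − (-5)) / 9.8 = 3.4 km
Altitude = 900 m + 3400 m = 4300 m

4.3 km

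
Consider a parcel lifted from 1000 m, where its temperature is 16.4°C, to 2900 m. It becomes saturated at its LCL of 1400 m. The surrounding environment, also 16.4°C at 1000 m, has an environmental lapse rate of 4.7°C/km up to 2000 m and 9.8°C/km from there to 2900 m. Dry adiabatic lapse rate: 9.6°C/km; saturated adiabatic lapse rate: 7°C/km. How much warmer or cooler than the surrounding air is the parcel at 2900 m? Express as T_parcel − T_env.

Parcel:
  1000–1400 m, dry: Δz = 0.4 km ⇒ ΔT = -3.84°C; T = 12.56°C
  1400–2900 m, saturated: Δz = 1.5 km ⇒ ΔT = -10.5°C; T = 2.06°C
Environment:
  1000–2000 m, environment, lower layer: Δz = 1 km ⇒ ΔT = -4.7°C; T = 11.7°C
  2000–2900 m, environment, upper layer: Δz = 0.9 km ⇒ ΔT = -8.82°C; T = 2.88°C
T_parcel − T_env = 2.06 − 2.88 = -0.82°C

-0.82°C (parcel cooler than environment)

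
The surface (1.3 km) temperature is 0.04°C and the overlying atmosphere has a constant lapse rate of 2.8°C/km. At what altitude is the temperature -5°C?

3.1 km

Height above start = (0.04 − (-5)) / 2.8 = 1.8 km
Altitude = 1300 m + 1800 m = 3100 m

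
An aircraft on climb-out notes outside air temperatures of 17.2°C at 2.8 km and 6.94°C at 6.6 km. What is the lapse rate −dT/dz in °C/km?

2.7°C/km

Γ = −ΔT/Δz = (17.2 − 6.94) / (6600 − 2800) m
  = 10.26°C / 3.8 km = 2.7°C/km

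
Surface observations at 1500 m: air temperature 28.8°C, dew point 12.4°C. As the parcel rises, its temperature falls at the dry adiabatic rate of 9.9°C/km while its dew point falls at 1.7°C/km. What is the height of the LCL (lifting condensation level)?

3500 m

T and T_d converge at 9.9 − 1.7 = 8.2°C per km
Height above start = (28.8 − 12.4) / 8.2 = 2 km
LCL altitude = 1500 m + 2000 m = 3500 m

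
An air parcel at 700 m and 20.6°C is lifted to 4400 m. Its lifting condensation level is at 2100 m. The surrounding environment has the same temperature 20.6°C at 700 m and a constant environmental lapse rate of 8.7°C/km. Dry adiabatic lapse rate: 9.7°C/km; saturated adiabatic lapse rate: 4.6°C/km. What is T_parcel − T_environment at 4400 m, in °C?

+8.03°C (parcel warmer than environment)

Parcel:
  Dry to 2100 m: -9.7 × 1.4 km = -13.58°C, so T = 7.02°C.
  Saturated to 4400 m: -4.6 × 2.3 km = -10.58°C, so T = -3.56°C.
Environment:
  Environment to 4400 m: -8.7 × 3.7 km = -32.19°C, so T = -11.59°C.
T_parcel − T_env = -3.56 − (-11.59) = +8.03°C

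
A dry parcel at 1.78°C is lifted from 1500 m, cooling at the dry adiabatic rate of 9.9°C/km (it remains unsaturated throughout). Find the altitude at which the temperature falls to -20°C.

Height above start = (1.78 − (-20)) / 9.9 = 2.2 km
Altitude = 1500 m + 2200 m = 3700 m

3700 m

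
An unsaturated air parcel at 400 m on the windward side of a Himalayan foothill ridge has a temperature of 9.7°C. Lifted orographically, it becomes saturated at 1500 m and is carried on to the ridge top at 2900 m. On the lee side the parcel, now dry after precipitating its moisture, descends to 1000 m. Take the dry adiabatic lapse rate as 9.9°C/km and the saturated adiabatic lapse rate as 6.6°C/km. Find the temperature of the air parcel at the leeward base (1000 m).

400 → 1500 m (dry, 9.9°C/km): ΔT = -9.9 × 1.1 = -10.89°C → T = -1.19°C
1500 → 2900 m (saturated, 6.6°C/km): ΔT = -6.6 × 1.4 = -9.24°C → T = -10.43°C
2900 → 1000 m (dry descent, 9.9°C/km): ΔT = +9.9 × 1.9 = +18.81°C → T = 8.38°C

8.38°C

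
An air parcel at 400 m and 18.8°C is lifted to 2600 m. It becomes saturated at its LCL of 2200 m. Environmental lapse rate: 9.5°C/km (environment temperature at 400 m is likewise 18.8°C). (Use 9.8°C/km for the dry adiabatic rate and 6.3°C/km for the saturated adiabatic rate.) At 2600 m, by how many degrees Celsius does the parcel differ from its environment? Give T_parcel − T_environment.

Parcel:
  400 → 2200 m (dry, 9.8°C/km): ΔT = -9.8 × 1.8 = -17.64°C → T = 1.16°C
  2200 → 2600 m (saturated, 6.3°C/km): ΔT = -6.3 × 0.4 = -2.52°C → T = -1.36°C
Environment:
  400 → 2600 m (environment, 9.5°C/km): ΔT = -9.5 × 2.2 = -20.9°C → T = -2.1°C
T_parcel − T_env = -1.36 − (-2.1) = +0.74°C

+0.74°C (parcel warmer than environment)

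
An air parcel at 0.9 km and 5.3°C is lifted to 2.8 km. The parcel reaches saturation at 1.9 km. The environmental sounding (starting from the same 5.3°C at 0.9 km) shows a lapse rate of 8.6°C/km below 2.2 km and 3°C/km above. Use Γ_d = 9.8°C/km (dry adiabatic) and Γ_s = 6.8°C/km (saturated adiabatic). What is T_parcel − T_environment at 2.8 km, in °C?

Parcel:
  900–1900 m, dry: Δz = 1 km ⇒ ΔT = -9.8°C; T = -4.5°C
  1900–2800 m, saturated: Δz = 0.9 km ⇒ ΔT = -6.12°C; T = -10.62°C
Environment:
  900–2200 m, environment, lower layer: Δz = 1.3 km ⇒ ΔT = -11.18°C; T = -5.88°C
  2200–2800 m, environment, upper layer: Δz = 0.6 km ⇒ ΔT = -1.8°C; T = -7.68°C
T_parcel − T_env = -10.62 − (-7.68) = -2.94°C

-2.94°C (parcel cooler than environment)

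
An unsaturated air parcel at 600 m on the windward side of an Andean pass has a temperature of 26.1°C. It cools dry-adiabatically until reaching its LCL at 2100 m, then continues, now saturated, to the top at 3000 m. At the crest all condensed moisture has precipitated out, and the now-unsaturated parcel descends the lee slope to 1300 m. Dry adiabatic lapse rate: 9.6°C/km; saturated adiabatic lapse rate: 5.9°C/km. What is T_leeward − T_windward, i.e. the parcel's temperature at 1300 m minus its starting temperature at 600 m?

600–2100 m, dry: Δz = 1.5 km ⇒ ΔT = -14.4°C; T = 11.7°C
2100–3000 m, saturated: Δz = 0.9 km ⇒ ΔT = -5.31°C; T = 6.39°C
3000–1300 m, dry descent: Δz = 1.7 km ⇒ ΔT = +16.32°C; T = 22.71°C
Net change vs windward start: 22.71 − 26.1 = -3.39°C

-3.39°C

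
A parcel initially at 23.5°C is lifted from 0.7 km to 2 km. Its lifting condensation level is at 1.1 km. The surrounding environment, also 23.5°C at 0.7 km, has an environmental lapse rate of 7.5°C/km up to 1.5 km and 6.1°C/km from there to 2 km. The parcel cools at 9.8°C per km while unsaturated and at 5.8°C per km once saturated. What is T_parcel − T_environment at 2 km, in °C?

Parcel:
  700 → 1100 m (dry, 9.8°C/km): ΔT = -9.8 × 0.4 = -3.92°C → T = 19.58°C
  1100 → 2000 m (saturated, 5.8°C/km): ΔT = -5.8 × 0.9 = -5.22°C → T = 14.36°C
Environment:
  700 → 1500 m (environment, lower layer, 7.5°C/km): ΔT = -7.5 × 0.8 = -6°C → T = 17.5°C
  1500 → 2000 m (environment, upper layer, 6.1°C/km): ΔT = -6.1 × 0.5 = -3.05°C → T = 14.45°C
T_parcel − T_env = 14.36 − 14.45 = -0.09°C

-0.09°C (parcel cooler than environment)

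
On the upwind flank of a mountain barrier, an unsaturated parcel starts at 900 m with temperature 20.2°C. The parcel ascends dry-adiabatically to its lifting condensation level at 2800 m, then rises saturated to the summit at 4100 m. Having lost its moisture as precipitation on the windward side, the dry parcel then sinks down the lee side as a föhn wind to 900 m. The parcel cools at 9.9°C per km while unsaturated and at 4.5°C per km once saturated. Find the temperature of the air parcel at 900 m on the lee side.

900–2800 m, dry: Δz = 1.9 km ⇒ ΔT = -18.81°C; T = 1.39°C
2800–4100 m, saturated: Δz = 1.3 km ⇒ ΔT = -5.85°C; T = -4.46°C
4100–900 m, dry descent: Δz = 3.2 km ⇒ ΔT = +31.68°C; T = 27.22°C

27.22°C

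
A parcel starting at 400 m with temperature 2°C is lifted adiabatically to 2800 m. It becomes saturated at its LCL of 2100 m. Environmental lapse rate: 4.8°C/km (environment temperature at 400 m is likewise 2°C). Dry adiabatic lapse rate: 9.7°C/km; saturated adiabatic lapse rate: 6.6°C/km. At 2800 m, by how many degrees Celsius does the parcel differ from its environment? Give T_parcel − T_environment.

Parcel:
  Dry to 2100 m: -9.7 × 1.7 km = -16.49°C, so T = -14.49°C.
  Saturated to 2800 m: -6.6 × 0.7 km = -4.62°C, so T = -19.11°C.
Environment:
  Environment to 2800 m: -4.8 × 2.4 km = -11.52°C, so T = -9.52°C.
T_parcel − T_env = -19.11 − (-9.52) = -9.59°C

-9.59°C (parcel cooler than environment)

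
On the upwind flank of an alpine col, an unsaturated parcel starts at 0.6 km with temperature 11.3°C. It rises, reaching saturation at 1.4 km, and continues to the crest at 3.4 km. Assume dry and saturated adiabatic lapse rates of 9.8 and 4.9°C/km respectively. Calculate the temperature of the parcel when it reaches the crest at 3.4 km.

From 600 m to 1400 m (dry): cools by 9.8 × 0.8 = 7.84°C, giving 3.46°C.
From 1400 m to 3400 m (saturated): cools by 4.9 × 2 = 9.8°C, giving -6.34°C.

-6.34°C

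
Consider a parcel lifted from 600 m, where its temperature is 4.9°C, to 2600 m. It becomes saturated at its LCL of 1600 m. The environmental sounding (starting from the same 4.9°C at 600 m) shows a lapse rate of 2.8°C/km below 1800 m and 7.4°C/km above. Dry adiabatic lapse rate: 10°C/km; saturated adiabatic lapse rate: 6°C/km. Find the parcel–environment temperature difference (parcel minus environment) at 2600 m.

Parcel:
  600–1600 m, dry: Δz = 1 km ⇒ ΔT = -10°C; T = -5.1°C
  1600–2600 m, saturated: Δz = 1 km ⇒ ΔT = -6°C; T = -11.1°C
Environment:
  600–1800 m, environment, lower layer: Δz = 1.2 km ⇒ ΔT = -3.36°C; T = 1.54°C
  1800–2600 m, environment, upper layer: Δz = 0.8 km ⇒ ΔT = -5.92°C; T = -4.38°C
T_parcel − T_env = -11.1 − (-4.38) = -6.72°C

-6.72°C (parcel cooler than environment)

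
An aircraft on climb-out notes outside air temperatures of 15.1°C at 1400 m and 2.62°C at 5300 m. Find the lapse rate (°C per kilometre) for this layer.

3.2°C/km

Γ = −ΔT/Δz = (15.1 − 2.62) / (5300 − 1400) m
  = 12.48°C / 3.9 km = 3.2°C/km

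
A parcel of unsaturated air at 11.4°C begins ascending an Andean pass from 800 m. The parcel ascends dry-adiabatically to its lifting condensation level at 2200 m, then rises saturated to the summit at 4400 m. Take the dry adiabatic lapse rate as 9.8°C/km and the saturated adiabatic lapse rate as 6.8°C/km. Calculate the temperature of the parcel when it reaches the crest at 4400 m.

-17.28°C

From 800 m to 2200 m (dry): cools by 9.8 × 1.4 = 13.72°C, giving -2.32°C.
From 2200 m to 4400 m (saturated): cools by 6.8 × 2.2 = 14.96°C, giving -17.28°C.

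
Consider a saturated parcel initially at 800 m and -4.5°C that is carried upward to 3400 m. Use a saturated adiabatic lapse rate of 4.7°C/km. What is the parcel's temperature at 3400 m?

-16.72°C

800 → 3400 m (saturated adiabatic, 4.7°C/km): ΔT = -4.7 × 2.6 = -12.22°C → T = -16.72°C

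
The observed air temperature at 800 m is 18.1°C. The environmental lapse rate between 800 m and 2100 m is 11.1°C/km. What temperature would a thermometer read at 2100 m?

3.67°C

800–2100 m, environmental: Δz = 1.3 km ⇒ ΔT = -14.43°C; T = 3.67°C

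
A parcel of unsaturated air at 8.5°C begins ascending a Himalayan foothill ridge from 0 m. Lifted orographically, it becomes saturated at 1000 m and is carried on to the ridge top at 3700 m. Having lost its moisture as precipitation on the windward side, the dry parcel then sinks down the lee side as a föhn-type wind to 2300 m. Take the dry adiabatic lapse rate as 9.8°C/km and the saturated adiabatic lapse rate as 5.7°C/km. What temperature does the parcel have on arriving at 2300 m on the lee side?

0 → 1000 m (dry, 9.8°C/km): ΔT = -9.8 × 1 = -9.8°C → T = -1.3°C
1000 → 3700 m (saturated, 5.7°C/km): ΔT = -5.7 × 2.7 = -15.39°C → T = -16.69°C
3700 → 2300 m (dry descent, 9.8°C/km): ΔT = +9.8 × 1.4 = +13.72°C → T = -2.97°C

-2.97°C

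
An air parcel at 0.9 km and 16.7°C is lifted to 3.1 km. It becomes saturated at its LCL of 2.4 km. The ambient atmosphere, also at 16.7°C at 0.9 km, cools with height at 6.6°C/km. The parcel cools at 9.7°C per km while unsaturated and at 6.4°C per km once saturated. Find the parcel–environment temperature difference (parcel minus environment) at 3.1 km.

-4.51°C (parcel cooler than environment)

Parcel:
  900 → 2400 m (dry, 9.7°C/km): ΔT = -9.7 × 1.5 = -14.55°C → T = 2.15°C
  2400 → 3100 m (saturated, 6.4°C/km): ΔT = -6.4 × 0.7 = -4.48°C → T = -2.33°C
Environment:
  900 → 3100 m (environment, 6.6°C/km): ΔT = -6.6 × 2.2 = -14.52°C → T = 2.18°C
T_parcel − T_env = -2.33 − 2.18 = -4.51°C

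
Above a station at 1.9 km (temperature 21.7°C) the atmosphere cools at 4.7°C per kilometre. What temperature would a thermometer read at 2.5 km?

Environmental to 2500 m: -4.7 × 0.6 km = -2.82°C, so T = 18.88°C.

18.88°C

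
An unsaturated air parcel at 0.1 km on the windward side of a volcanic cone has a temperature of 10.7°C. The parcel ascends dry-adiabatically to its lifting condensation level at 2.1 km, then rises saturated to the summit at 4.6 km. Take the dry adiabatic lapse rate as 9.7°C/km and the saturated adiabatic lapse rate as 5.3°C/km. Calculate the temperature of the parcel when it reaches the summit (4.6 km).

-21.95°C

100–2100 m, dry: Δz = 2 km ⇒ ΔT = -19.4°C; T = -8.7°C
2100–4600 m, saturated: Δz = 2.5 km ⇒ ΔT = -13.25°C; T = -21.95°C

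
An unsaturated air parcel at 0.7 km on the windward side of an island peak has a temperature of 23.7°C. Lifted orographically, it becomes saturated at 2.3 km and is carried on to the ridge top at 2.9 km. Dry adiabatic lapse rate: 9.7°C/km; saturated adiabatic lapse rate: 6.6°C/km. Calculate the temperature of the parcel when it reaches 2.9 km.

4.22°C

700–2300 m, dry: Δz = 1.6 km ⇒ ΔT = -15.52°C; T = 8.18°C
2300–2900 m, saturated: Δz = 0.6 km ⇒ ΔT = -3.96°C; T = 4.22°C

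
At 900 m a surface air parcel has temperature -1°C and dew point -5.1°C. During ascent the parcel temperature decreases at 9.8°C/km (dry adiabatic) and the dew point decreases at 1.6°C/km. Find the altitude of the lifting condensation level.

1400 m

T and T_d converge at 9.8 − 1.6 = 8.2°C per km
Height above start = (-1 − (-5.1)) / 8.2 = 0.5 km
LCL altitude = 900 m + 500 m = 1400 m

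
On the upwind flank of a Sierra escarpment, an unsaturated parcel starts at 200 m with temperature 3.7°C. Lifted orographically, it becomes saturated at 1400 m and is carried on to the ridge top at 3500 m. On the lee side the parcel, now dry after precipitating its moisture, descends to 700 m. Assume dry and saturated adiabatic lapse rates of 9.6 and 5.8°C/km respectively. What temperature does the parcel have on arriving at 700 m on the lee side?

6.88°C

Dry to 1400 m: -9.6 × 1.2 km = -11.52°C, so T = -7.82°C.
Saturated to 3500 m: -5.8 × 2.1 km = -12.18°C, so T = -20°C.
Dry descent to 700 m: +9.6 × 2.8 km = +26.88°C, so T = 6.88°C.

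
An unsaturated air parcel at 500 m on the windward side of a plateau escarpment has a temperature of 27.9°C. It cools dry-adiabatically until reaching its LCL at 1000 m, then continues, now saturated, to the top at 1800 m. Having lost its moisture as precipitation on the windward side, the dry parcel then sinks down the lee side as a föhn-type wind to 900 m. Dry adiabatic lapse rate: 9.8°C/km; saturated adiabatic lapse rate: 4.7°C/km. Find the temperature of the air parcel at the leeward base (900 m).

28.06°C

500 → 1000 m (dry, 9.8°C/km): ΔT = -9.8 × 0.5 = -4.9°C → T = 23°C
1000 → 1800 m (saturated, 4.7°C/km): ΔT = -4.7 × 0.8 = -3.76°C → T = 19.24°C
1800 → 900 m (dry descent, 9.8°C/km): ΔT = +9.8 × 0.9 = +8.82°C → T = 28.06°C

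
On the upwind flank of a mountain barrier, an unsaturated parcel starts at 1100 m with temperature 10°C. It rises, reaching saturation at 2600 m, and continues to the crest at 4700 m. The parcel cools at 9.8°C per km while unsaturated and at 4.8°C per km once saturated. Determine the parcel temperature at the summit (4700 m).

-14.78°C

1100–2600 m, dry: Δz = 1.5 km ⇒ ΔT = -14.7°C; T = -4.7°C
2600–4700 m, saturated: Δz = 2.1 km ⇒ ΔT = -10.08°C; T = -14.78°C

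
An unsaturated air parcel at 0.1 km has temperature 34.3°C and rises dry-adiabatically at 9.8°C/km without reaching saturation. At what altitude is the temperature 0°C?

Height above start = (34.3 − 0) / 9.8 = 3.5 km
Altitude = 100 m + 3500 m = 3600 m

3.6 km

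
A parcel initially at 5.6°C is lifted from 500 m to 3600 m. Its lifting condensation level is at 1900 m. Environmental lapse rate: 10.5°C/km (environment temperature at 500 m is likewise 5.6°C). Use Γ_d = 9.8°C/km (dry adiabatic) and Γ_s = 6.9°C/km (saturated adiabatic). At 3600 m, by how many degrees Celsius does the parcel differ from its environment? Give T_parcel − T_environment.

+7.1°C (parcel warmer than environment)

Parcel:
  500 → 1900 m (dry, 9.8°C/km): ΔT = -9.8 × 1.4 = -13.72°C → T = -8.12°C
  1900 → 3600 m (saturated, 6.9°C/km): ΔT = -6.9 × 1.7 = -11.73°C → T = -19.85°C
Environment:
  500 → 3600 m (environment, 10.5°C/km): ΔT = -10.5 × 3.1 = -32.55°C → T = -26.95°C
T_parcel − T_env = -19.85 − (-26.95) = +7.1°C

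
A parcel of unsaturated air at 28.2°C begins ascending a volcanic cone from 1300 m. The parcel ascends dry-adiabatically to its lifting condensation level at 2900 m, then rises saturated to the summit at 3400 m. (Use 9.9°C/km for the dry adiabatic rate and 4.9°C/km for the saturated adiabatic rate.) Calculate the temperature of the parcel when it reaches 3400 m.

9.91°C

Dry to 2900 m: -9.9 × 1.6 km = -15.84°C, so T = 12.36°C.
Saturated to 3400 m: -4.9 × 0.5 km = -2.45°C, so T = 9.91°C.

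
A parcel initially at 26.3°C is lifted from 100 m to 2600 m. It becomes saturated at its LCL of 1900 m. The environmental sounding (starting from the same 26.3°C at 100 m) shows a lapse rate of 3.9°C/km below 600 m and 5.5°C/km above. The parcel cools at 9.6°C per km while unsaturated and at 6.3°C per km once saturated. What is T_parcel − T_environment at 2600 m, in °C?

Parcel:
  100–1900 m, dry: Δz = 1.8 km ⇒ ΔT = -17.28°C; T = 9.02°C
  1900–2600 m, saturated: Δz = 0.7 km ⇒ ΔT = -4.41°C; T = 4.61°C
Environment:
  100–600 m, environment, lower layer: Δz = 0.5 km ⇒ ΔT = -1.95°C; T = 24.35°C
  600–2600 m, environment, upper layer: Δz = 2 km ⇒ ΔT = -11°C; T = 13.35°C
T_parcel − T_env = 4.61 − 13.35 = -8.74°C

-8.74°C (parcel cooler than environment)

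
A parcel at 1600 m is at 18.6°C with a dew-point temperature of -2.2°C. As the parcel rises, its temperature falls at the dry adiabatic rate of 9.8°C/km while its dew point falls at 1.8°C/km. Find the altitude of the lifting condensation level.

4200 m

T and T_d converge at 9.8 − 1.8 = 8°C per km
Height above start = (18.6 − (-2.2)) / 8 = 2.6 km
LCL altitude = 1600 m + 2600 m = 4200 m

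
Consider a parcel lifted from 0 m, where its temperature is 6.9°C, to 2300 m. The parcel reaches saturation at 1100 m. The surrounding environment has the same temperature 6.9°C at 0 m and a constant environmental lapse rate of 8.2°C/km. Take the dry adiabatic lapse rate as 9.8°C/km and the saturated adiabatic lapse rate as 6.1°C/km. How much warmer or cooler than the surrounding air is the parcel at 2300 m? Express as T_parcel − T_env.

Parcel:
  0 → 1100 m (dry, 9.8°C/km): ΔT = -9.8 × 1.1 = -10.78°C → T = -3.88°C
  1100 → 2300 m (saturated, 6.1°C/km): ΔT = -6.1 × 1.2 = -7.32°C → T = -11.2°C
Environment:
  0 → 2300 m (environment, 8.2°C/km): ΔT = -8.2 × 2.3 = -18.86°C → T = -11.96°C
T_parcel − T_env = -11.2 − (-11.96) = +0.76°C

+0.76°C (parcel warmer than environment)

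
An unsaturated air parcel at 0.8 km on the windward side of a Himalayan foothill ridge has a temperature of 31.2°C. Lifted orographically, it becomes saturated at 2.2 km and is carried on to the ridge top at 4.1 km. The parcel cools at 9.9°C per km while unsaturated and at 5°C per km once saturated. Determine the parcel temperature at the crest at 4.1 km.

From 800 m to 2200 m (dry): cools by 9.9 × 1.4 = 13.86°C, giving 17.34°C.
From 2200 m to 4100 m (saturated): cools by 5 × 1.9 = 9.5°C, giving 7.84°C.

7.84°C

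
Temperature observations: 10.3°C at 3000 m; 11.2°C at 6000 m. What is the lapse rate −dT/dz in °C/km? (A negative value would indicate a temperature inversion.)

Γ = −ΔT/Δz = (10.3 − 11.2) / (6000 − 3000) m
  = -0.9°C / 3 km = -0.3°C/km

-0.3°C/km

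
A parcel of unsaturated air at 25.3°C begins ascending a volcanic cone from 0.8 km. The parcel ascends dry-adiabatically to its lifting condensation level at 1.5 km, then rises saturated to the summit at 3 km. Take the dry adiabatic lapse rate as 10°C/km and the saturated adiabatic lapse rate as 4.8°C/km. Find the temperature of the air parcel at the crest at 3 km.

11.1°C

800 → 1500 m (dry, 10°C/km): ΔT = -10 × 0.7 = -7°C → T = 18.3°C
1500 → 3000 m (saturated, 4.8°C/km): ΔT = -4.8 × 1.5 = -7.2°C → T = 11.1°C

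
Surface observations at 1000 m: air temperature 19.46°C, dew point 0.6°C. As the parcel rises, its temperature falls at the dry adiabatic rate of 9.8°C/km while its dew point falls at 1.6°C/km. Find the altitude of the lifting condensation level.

T and T_d converge at 9.8 − 1.6 = 8.2°C per km
Height above start = (19.46 − 0.6) / 8.2 = 2.3 km
LCL altitude = 1000 m + 2300 m = 3300 m

3300 m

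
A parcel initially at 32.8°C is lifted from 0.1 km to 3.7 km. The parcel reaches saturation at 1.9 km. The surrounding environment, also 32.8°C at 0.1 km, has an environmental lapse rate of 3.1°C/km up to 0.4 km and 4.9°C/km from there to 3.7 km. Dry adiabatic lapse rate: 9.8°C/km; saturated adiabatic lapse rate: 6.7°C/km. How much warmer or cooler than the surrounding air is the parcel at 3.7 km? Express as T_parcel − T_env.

Parcel:
  Dry to 1900 m: -9.8 × 1.8 km = -17.64°C, so T = 15.16°C.
  Saturated to 3700 m: -6.7 × 1.8 km = -12.06°C, so T = 3.1°C.
Environment:
  Environment, lower layer to 400 m: -3.1 × 0.3 km = -0.93°C, so T = 31.87°C.
  Environment, upper layer to 3700 m: -4.9 × 3.3 km = -16.17°C, so T = 15.7°C.
T_parcel − T_env = 3.1 − 15.7 = -12.6°C

-12.6°C (parcel cooler than environment)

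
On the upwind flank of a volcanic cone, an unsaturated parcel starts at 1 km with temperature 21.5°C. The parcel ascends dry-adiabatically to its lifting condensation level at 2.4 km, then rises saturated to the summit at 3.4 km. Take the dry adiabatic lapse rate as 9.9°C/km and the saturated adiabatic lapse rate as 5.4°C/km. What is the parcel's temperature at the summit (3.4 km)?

Dry to 2400 m: -9.9 × 1.4 km = -13.86°C, so T = 7.64°C.
Saturated to 3400 m: -5.4 × 1 km = -5.4°C, so T = 2.24°C.

2.24°C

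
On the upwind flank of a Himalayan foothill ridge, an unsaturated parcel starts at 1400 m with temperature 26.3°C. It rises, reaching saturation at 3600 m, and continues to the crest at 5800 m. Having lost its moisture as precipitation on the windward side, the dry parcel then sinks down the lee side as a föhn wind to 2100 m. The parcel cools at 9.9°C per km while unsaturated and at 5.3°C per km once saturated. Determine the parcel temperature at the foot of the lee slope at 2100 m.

29.49°C

Dry to 3600 m: -9.9 × 2.2 km = -21.78°C, so T = 4.52°C.
Saturated to 5800 m: -5.3 × 2.2 km = -11.66°C, so T = -7.14°C.
Dry descent to 2100 m: +9.9 × 3.7 km = +36.63°C, so T = 29.49°C.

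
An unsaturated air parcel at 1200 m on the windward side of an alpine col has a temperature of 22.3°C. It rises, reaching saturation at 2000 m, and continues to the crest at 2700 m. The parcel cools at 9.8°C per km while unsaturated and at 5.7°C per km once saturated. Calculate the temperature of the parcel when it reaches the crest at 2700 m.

Dry to 2000 m: -9.8 × 0.8 km = -7.84°C, so T = 14.46°C.
Saturated to 2700 m: -5.7 × 0.7 km = -3.99°C, so T = 10.47°C.

10.47°C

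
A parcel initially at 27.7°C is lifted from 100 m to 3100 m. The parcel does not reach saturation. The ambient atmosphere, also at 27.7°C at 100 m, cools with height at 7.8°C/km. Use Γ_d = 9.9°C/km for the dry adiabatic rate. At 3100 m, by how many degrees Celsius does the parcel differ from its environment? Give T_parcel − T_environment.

Parcel:
  From 100 m to 3100 m (dry): cools by 9.9 × 3 = 29.7°C, giving -2°C.
Environment:
  From 100 m to 3100 m (environment): cools by 7.8 × 3 = 23.4°C, giving 4.3°C.
T_parcel − T_env = -2 − 4.3 = -6.3°C

-6.3°C (parcel cooler than environment)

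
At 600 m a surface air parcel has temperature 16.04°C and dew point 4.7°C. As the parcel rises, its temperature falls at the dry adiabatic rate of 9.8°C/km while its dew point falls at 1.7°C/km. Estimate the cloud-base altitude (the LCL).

T and T_d converge at 9.8 − 1.7 = 8.1°C per km
Height above start = (16.04 − 4.7) / 8.1 = 1.4 km
LCL altitude = 600 m + 1400 m = 2000 m

2000 m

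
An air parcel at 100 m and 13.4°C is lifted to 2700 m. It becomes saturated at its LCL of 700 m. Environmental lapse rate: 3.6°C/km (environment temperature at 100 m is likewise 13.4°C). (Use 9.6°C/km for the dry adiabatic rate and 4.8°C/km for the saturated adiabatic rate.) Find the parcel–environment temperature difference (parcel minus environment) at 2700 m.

-6°C (parcel cooler than environment)

Parcel:
  100–700 m, dry: Δz = 0.6 km ⇒ ΔT = -5.76°C; T = 7.64°C
  700–2700 m, saturated: Δz = 2 km ⇒ ΔT = -9.6°C; T = -1.96°C
Environment:
  100–2700 m, environment: Δz = 2.6 km ⇒ ΔT = -9.36°C; T = 4.04°C
T_parcel − T_env = -1.96 − 4.04 = -6°C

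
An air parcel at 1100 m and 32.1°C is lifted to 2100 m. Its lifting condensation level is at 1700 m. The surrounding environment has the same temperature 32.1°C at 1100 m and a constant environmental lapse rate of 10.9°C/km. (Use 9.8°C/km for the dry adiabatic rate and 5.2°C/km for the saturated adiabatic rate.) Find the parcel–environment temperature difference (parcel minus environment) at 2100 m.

+2.94°C (parcel warmer than environment)

Parcel:
  From 1100 m to 1700 m (dry): cools by 9.8 × 0.6 = 5.88°C, giving 26.22°C.
  From 1700 m to 2100 m (saturated): cools by 5.2 × 0.4 = 2.08°C, giving 24.14°C.
Environment:
  From 1100 m to 2100 m (environment): cools by 10.9 × 1 = 10.9°C, giving 21.2°C.
T_parcel − T_env = 24.14 − 21.2 = +2.94°C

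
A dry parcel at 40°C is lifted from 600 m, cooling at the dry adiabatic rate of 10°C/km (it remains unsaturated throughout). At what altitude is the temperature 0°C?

4600 m

Height above start = (40 − 0) / 10 = 4 km
Altitude = 600 m + 4000 m = 4600 m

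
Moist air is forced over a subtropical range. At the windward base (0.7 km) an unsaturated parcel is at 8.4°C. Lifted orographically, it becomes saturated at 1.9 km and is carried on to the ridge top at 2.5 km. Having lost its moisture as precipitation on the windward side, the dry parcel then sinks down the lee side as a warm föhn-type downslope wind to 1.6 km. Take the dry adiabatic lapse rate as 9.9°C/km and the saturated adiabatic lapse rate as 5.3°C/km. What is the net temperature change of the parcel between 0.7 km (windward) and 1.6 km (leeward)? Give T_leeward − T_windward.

-6.15°C

700–1900 m, dry: Δz = 1.2 km ⇒ ΔT = -11.88°C; T = -3.48°C
1900–2500 m, saturated: Δz = 0.6 km ⇒ ΔT = -3.18°C; T = -6.66°C
2500–1600 m, dry descent: Δz = 0.9 km ⇒ ΔT = +8.91°C; T = 2.25°C
Net change vs windward start: 2.25 − 8.4 = -6.15°C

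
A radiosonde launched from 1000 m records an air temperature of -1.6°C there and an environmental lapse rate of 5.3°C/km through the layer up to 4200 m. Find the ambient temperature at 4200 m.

1000 → 4200 m (environmental, 5.3°C/km): ΔT = -5.3 × 3.2 = -16.96°C → T = -18.56°C

-18.56°C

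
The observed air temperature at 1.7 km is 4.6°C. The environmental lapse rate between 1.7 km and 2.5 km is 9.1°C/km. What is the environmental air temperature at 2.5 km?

1700 → 2500 m (environmental, 9.1°C/km): ΔT = -9.1 × 0.8 = -7.28°C → T = -2.68°C

-2.68°C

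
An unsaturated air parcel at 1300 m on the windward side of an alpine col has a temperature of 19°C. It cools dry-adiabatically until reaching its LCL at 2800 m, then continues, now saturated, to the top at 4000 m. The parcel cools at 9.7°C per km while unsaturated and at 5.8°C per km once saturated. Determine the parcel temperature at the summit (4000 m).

Dry to 2800 m: -9.7 × 1.5 km = -14.55°C, so T = 4.45°C.
Saturated to 4000 m: -5.8 × 1.2 km = -6.96°C, so T = -2.51°C.

-2.51°C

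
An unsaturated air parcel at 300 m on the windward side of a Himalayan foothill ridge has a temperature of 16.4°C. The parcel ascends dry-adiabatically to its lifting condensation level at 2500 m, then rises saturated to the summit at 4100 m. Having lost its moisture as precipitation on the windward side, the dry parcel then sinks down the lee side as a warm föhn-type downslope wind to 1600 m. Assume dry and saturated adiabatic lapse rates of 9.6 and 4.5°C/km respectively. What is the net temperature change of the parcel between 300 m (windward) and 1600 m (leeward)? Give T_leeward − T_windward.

300–2500 m, dry: Δz = 2.2 km ⇒ ΔT = -21.12°C; T = -4.72°C
2500–4100 m, saturated: Δz = 1.6 km ⇒ ΔT = -7.2°C; T = -11.92°C
4100–1600 m, dry descent: Δz = 2.5 km ⇒ ΔT = +24°C; T = 12.08°C
Net change vs windward start: 12.08 − 16.4 = -4.32°C

-4.32°C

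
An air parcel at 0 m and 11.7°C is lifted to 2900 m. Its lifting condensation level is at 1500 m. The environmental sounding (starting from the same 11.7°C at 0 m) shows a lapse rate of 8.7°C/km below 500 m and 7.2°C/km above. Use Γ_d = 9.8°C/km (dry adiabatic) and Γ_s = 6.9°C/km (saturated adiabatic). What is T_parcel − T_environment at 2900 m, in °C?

-2.73°C (parcel cooler than environment)

Parcel:
  From 0 m to 1500 m (dry): cools by 9.8 × 1.5 = 14.7°C, giving -3°C.
  From 1500 m to 2900 m (saturated): cools by 6.9 × 1.4 = 9.66°C, giving -12.66°C.
Environment:
  From 0 m to 500 m (environment, lower layer): cools by 8.7 × 0.5 = 4.35°C, giving 7.35°C.
  From 500 m to 2900 m (environment, upper layer): cools by 7.2 × 2.4 = 17.28°C, giving -9.93°C.
T_parcel − T_env = -12.66 − (-9.93) = -2.73°C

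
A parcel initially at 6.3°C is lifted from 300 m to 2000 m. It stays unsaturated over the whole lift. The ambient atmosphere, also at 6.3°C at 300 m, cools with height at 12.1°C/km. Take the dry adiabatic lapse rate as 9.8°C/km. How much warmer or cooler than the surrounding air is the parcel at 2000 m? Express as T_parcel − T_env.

Parcel:
  300 → 2000 m (dry, 9.8°C/km): ΔT = -9.8 × 1.7 = -16.66°C → T = -10.36°C
Environment:
  300 → 2000 m (environment, 12.1°C/km): ΔT = -12.1 × 1.7 = -20.57°C → T = -14.27°C
T_parcel − T_env = -10.36 − (-14.27) = +3.91°C

+3.91°C (parcel warmer than environment)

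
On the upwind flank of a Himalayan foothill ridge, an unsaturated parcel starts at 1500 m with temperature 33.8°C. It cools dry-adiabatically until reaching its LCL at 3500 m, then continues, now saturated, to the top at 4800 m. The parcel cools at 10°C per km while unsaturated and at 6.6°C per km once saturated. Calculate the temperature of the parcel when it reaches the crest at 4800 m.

5.22°C

1500 → 3500 m (dry, 10°C/km): ΔT = -10 × 2 = -20°C → T = 13.8°C
3500 → 4800 m (saturated, 6.6°C/km): ΔT = -6.6 × 1.3 = -8.58°C → T = 5.22°C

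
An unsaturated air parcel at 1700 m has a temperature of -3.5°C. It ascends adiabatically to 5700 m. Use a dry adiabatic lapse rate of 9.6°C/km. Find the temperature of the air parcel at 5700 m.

1700 → 5700 m (dry adiabatic, 9.6°C/km): ΔT = -9.6 × 4 = -38.4°C → T = -41.9°C

-41.9°C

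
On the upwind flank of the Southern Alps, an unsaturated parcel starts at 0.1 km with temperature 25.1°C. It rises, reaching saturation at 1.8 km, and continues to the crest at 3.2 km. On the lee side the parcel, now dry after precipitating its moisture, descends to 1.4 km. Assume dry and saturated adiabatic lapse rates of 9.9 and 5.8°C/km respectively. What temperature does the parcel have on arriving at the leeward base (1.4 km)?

17.97°C

100 → 1800 m (dry, 9.9°C/km): ΔT = -9.9 × 1.7 = -16.83°C → T = 8.27°C
1800 → 3200 m (saturated, 5.8°C/km): ΔT = -5.8 × 1.4 = -8.12°C → T = 0.15°C
3200 → 1400 m (dry descent, 9.9°C/km): ΔT = +9.9 × 1.8 = +17.82°C → T = 17.97°C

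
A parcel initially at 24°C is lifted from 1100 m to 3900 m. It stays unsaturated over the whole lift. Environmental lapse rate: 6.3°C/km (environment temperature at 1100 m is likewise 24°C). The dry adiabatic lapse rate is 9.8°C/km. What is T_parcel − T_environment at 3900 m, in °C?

-9.8°C (parcel cooler than environment)

Parcel:
  From 1100 m to 3900 m (dry): cools by 9.8 × 2.8 = 27.44°C, giving -3.44°C.
Environment:
  From 1100 m to 3900 m (environment): cools by 6.3 × 2.8 = 17.64°C, giving 6.36°C.
T_parcel − T_env = -3.44 − 6.36 = -9.8°C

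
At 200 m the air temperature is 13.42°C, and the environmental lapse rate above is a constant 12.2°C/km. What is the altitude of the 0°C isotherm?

1300 m

Height above start = (13.42 − 0) / 12.2 = 1.1 km
Altitude = 200 m + 1100 m = 1300 m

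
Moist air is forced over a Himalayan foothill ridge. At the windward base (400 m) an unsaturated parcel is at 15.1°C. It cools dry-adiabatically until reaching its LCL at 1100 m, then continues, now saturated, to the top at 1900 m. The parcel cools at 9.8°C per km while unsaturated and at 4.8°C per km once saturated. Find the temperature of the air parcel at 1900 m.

4.4°C

From 400 m to 1100 m (dry): cools by 9.8 × 0.7 = 6.86°C, giving 8.24°C.
From 1100 m to 1900 m (saturated): cools by 4.8 × 0.8 = 3.84°C, giving 4.4°C.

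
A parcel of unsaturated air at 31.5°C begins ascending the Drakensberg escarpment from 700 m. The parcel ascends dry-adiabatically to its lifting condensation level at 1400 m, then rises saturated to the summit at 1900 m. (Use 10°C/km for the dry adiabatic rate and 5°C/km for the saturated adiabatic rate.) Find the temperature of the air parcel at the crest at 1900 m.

22°C

Dry to 1400 m: -10 × 0.7 km = -7°C, so T = 24.5°C.
Saturated to 1900 m: -5 × 0.5 km = -2.5°C, so T = 22°C.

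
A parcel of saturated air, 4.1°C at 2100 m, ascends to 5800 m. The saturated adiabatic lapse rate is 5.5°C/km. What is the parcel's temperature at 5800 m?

-16.25°C

From 2100 m to 5800 m (saturated adiabatic): cools by 5.5 × 3.7 = 20.35°C, giving -16.25°C.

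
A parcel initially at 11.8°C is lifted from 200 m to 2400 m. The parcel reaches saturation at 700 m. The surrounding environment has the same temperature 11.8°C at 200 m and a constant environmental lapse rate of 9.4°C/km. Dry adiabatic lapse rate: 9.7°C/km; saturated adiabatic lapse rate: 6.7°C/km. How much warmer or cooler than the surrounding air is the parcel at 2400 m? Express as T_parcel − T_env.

+4.44°C (parcel warmer than environment)

Parcel:
  200 → 700 m (dry, 9.7°C/km): ΔT = -9.7 × 0.5 = -4.85°C → T = 6.95°C
  700 → 2400 m (saturated, 6.7°C/km): ΔT = -6.7 × 1.7 = -11.39°C → T = -4.44°C
Environment:
  200 → 2400 m (environment, 9.4°C/km): ΔT = -9.4 × 2.2 = -20.68°C → T = -8.88°C
T_parcel − T_env = -4.44 − (-8.88) = +4.44°C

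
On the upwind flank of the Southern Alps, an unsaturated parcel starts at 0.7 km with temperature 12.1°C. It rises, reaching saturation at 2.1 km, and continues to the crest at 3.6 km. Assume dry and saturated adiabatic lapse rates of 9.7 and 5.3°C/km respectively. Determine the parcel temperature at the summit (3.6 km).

-9.43°C

From 700 m to 2100 m (dry): cools by 9.7 × 1.4 = 13.58°C, giving -1.48°C.
From 2100 m to 3600 m (saturated): cools by 5.3 × 1.5 = 7.95°C, giving -9.43°C.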